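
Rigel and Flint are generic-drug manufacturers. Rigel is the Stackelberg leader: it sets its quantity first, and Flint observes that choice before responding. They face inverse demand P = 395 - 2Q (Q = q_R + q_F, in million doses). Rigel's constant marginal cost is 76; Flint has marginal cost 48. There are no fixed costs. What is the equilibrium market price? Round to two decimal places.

The follower Flint best-responds to any q_R: π_F = (395 - 2Q)q_F - 48q_F.
Follower FOC: 347 - 2q_R - 4q_F = 0, so q_F(q_R) = (347 - 2q_R)/4.
Rigel substitutes q_F(q_R) into its own profit: π_R = q_R(395 - 2q_R - (347 - 2q_R)/2) - 76q_R = (443/2 - q_R)q_R - 76q_R.
The leader's first-order condition 291/2 - 2q_R = 0 yields q_R = 291/4.
Then q_F = (347 - 2·(291/4))/4 = 403/8.
Total output Q = 985/8, so price P = 395 - 2·(985/8) = 595/4.

148.75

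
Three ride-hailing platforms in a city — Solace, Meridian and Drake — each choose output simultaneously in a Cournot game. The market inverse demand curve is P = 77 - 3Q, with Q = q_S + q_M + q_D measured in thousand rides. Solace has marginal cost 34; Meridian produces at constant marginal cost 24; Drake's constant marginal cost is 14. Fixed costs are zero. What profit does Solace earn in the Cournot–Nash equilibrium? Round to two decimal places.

3.52

Solace's profit: π_S = (77 - 3Q)q_S - (34q_S). Setting ∂π_S/∂q_S = 0: 43 - 6q_S - 3(q_M + q_D) = 0.
Meridian's profit: π_M = (77 - 3Q)q_M - (24q_M). Setting ∂π_M/∂q_M = 0: 53 - 6q_M - 3(q_S + q_D) = 0.
Drake's profit: π_D = (77 - 3Q)q_D - (14q_D). Setting ∂π_D/∂q_D = 0: 63 - 6q_D - 3(q_S + q_M) = 0.
Adding the 3 conditions: 159 − 6Q − 6Q = 0, i.e. Q = 53/4.
Back-substituting: q_S = (43 − 159/4)/3 = 13/12, q_M = (53 − 159/4)/3 = 53/12, q_D = (63 − 159/4)/3 = 31/4.
Price P = 77 - 3·(53/4) = 149/4.
Solace's profit: (149/4 - 34)·(13/12) = 169/48.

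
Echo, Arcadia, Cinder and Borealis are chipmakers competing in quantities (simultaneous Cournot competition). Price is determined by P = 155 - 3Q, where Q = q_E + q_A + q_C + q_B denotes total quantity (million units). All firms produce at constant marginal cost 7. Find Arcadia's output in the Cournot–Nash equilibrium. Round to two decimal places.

9.87

A representative firm's profit is π_i = q_i(155 - 3Q) - 7q_i.
First-order condition (treating rivals' output as given): 148 - 6q_i - 3·Σ_{j≠i} q_j = 0.
With identical firms every q_j equals q_i, so Σ_{j≠i} q_j = 3q_i and 148 = 15q_i, giving q_i = 148/15.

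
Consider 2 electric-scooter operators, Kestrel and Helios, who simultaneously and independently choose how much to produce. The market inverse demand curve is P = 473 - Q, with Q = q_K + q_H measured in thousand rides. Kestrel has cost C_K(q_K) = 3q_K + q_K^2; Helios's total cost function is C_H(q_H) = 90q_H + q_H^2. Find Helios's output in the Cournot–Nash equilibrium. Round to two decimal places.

Kestrel's profit: π_K = (473 - Q)q_K - (3q_K + q_K²). Setting ∂π_K/∂q_K = 0: 470 - 4q_K - (q_H) = 0.
Helios's first-order condition: 383 - 4q_H - (q_K) = 0.
Rearranging gives the reaction functions q_K = (470 - q_H)/4 and q_H = (383 - q_K)/4.
Solving the pair: q_K = 499/5, q_H = 354/5.

70.80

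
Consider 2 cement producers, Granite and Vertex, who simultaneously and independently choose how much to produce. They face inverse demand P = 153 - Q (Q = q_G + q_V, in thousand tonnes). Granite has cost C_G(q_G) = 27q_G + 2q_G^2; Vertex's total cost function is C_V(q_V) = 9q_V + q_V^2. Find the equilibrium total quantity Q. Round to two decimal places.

47.74

Granite's profit: π_G = (153 - Q)q_G - (27q_G + 2q_G²). Setting ∂π_G/∂q_G = 0: 126 - 6q_G - (q_V) = 0.
Vertex's first-order condition: 144 - 4q_V - (q_G) = 0.
Rearranging gives the reaction functions q_G = (126 - q_V)/6 and q_V = (144 - q_G)/4.
Solving the pair: q_G = 360/23, q_V = 738/23.
Total output Q = 360/23 + 738/23 = 1098/23.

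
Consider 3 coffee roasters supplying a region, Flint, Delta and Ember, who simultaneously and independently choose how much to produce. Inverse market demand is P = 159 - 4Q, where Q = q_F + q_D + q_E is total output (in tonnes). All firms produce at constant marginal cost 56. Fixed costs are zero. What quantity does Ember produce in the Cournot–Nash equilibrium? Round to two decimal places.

6.44

A representative firm's profit is π_i = q_i(159 - 4Q) - 56q_i.
First-order condition (treating rivals' output as given): 103 - 8q_i - 4·Σ_{j≠i} q_j = 0.
With identical firms every q_j equals q_i, so Σ_{j≠i} q_j = 2q_i and 103 = 16q_i, giving q_i = 103/16.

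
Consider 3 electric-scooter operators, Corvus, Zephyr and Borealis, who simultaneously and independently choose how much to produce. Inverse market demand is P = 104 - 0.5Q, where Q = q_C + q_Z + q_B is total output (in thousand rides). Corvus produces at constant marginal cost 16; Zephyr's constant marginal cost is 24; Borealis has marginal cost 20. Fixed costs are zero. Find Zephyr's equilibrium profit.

Corvus's profit: π_C = (104 - 0.5Q)q_C - (16q_C). Setting ∂π_C/∂q_C = 0: 88 - q_C - (1/2)(q_Z + q_B) = 0.
Zephyr's first-order condition: 80 - q_Z - (1/2)(q_C + q_B) = 0.
Borealis's profit: π_B = (104 - 0.5Q)q_B - (20q_B). Setting ∂π_B/∂q_B = 0: 84 - q_B - (1/2)(q_C + q_Z) = 0.
Adding the 3 conditions: 252 − Q − Q = 0, i.e. Q = 126.
Back-substituting: q_C = (88 − 63)/(1/2) = 50, q_Z = (80 − 63)/(1/2) = 34, q_B = (84 − 63)/(1/2) = 42.
Price P = 104 - (1/2)·126 = 41.
Zephyr's profit: (41 - 24)·34 = 578.

578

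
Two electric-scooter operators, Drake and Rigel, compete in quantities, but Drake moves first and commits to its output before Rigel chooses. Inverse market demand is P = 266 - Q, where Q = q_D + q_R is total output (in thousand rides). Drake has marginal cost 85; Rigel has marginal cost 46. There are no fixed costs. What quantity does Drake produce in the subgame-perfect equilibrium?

Solve by backward induction. Given q_D, the follower Rigel maximises π_R = (266 - q_D - q_R)q_R - 46q_R.
Follower FOC: 220 - q_D - 2q_R = 0, so q_R(q_D) = (220 - q_D)/2.
The leader anticipates this reaction. Substituting into P = 266 - Q gives P = 156 - (1/2)q_D, so π_D = (156 - (1/2)q_D)q_D - 85q_D.
Leader FOC: 71 - q_D = 0, so q_D = 71.
Then q_R = (220 - 71)/2 = 149/2.

71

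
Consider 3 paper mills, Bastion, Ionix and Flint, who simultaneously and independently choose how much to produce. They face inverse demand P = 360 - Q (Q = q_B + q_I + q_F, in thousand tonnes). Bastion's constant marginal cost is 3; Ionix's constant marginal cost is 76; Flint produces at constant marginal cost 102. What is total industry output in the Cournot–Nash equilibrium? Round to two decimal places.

Bastion's profit: π_B = (360 - Q)q_B - (3q_B). Setting ∂π_B/∂q_B = 0: 357 - 2q_B - (q_I + q_F) = 0.
Ionix's first-order condition: 284 - 2q_I - (q_B + q_F) = 0.
Flint's profit: π_F = (360 - Q)q_F - (102q_F). Setting ∂π_F/∂q_F = 0: 258 - 2q_F - (q_B + q_I) = 0.
Adding the 3 conditions: 899 − 2Q − 2Q = 0, i.e. Q = 899/4.
Back-substituting: q_B = (357 − 899/4) = 529/4, q_I = (284 − 899/4) = 237/4, q_F = (258 − 899/4) = 133/4.
Total output Q = 529/4 + 237/4 + 133/4 = 899/4.

224.75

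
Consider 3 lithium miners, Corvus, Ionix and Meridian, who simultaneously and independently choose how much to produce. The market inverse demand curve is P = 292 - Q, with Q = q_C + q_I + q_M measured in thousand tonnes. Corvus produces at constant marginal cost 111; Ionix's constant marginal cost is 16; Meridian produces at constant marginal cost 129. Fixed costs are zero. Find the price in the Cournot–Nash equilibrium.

Corvus's profit: π_C = (292 - Q)q_C - (111q_C). Setting ∂π_C/∂q_C = 0: 181 - 2q_C - (q_I + q_M) = 0.
Ionix's profit: π_I = (292 - Q)q_I - (16q_I). Setting ∂π_I/∂q_I = 0: 276 - 2q_I - (q_C + q_M) = 0.
Meridian's first-order condition: 163 - 2q_M - (q_C + q_I) = 0.
Summing all 3 equations gives 620 − 4Q = 0, hence Q = 155.
Back-substituting: q_C = (181 − 155) = 26, q_I = (276 − 155) = 121, q_M = (163 − 155) = 8.
Total output Q = 155, so price P = 292 - 155 = 137.

137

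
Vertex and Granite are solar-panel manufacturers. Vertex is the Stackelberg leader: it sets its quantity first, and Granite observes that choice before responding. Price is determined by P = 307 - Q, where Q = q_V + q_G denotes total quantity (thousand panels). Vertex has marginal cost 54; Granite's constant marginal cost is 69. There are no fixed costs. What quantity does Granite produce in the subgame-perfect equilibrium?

52

Solve by backward induction. Given q_V, the follower Granite maximises π_G = (307 - q_V - q_G)q_G - 69q_G.
Setting the follower's marginal profit to zero, 238 - q_V - 2q_G = 0, i.e. q_G = (238 - q_V)/2.
Vertex substitutes q_G(q_V) into its own profit: π_V = q_V(307 - q_V - (238 - q_V)/2) - 54q_V = (188 - (1/2)q_V)q_V - 54q_V.
Leader FOC: 134 - q_V = 0, so q_V = 134.
Then q_G = (238 - 134)/2 = 52.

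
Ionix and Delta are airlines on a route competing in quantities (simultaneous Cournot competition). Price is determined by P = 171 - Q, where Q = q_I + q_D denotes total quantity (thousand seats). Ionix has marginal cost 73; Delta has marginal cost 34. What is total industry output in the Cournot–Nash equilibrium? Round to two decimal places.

78.33

Ionix's profit: π_I = (171 - Q)q_I - (73q_I). Setting ∂π_I/∂q_I = 0: 98 - 2q_I - (q_D) = 0.
Delta's first-order condition: 137 - 2q_D - (q_I) = 0.
So q_I = (98 - q_D)/2 and q_D = (137 - q_I)/2.
Solving the pair: q_I = 59/3, q_D = 176/3.
Total output Q = 59/3 + 176/3 = 235/3.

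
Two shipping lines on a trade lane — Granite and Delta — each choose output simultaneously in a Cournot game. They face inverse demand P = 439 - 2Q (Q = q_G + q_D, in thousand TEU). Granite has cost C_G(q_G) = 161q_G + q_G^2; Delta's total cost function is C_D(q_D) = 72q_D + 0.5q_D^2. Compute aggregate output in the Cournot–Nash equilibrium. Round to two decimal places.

88.54

Granite's profit: π_G = (439 - 2Q)q_G - (161q_G + q_G²). Setting ∂π_G/∂q_G = 0: 278 - 6q_G - 2(q_D) = 0.
Delta's profit: π_D = (439 - 2Q)q_D - (72q_D + (1/2)q_D²). Setting ∂π_D/∂q_D = 0: 367 - 5q_D - 2(q_G) = 0.
So q_G = (278 - 2q_D)/6 and q_D = (367 - 2q_G)/5.
Solving the pair: q_G = 328/13, q_D = 823/13.
Total output Q = 328/13 + 823/13 = 1151/13.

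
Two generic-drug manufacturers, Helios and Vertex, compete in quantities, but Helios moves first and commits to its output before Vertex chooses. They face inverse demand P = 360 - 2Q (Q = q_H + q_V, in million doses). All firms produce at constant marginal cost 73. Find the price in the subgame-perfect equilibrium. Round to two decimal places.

144.75

Solve by backward induction. Given q_H, the follower Vertex maximises π_V = (360 - 2q_H - 2q_V)q_V - 73q_V.
Setting the follower's marginal profit to zero, 287 - 2q_H - 4q_V = 0, i.e. q_V = (287 - 2q_H)/4.
The leader anticipates this reaction. Substituting into P = 360 - 2Q gives P = 433/2 - q_H, so π_H = (433/2 - q_H)q_H - 73q_H.
The leader's first-order condition 287/2 - 2q_H = 0 yields q_H = 287/4.
Then q_V = (287 - 2·(287/4))/4 = 287/8.
Total output Q = 861/8, so price P = 360 - 2·(861/8) = 579/4.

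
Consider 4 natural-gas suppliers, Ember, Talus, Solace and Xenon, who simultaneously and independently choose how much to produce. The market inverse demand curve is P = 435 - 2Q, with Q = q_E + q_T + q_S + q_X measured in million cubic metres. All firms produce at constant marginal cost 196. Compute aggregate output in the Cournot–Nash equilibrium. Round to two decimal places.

A representative firm's profit is π_i = q_i(435 - 2Q) - 196q_i.
First-order condition (treating rivals' output as given): 239 - 4q_i - 2·Σ_{j≠i} q_j = 0.
By symmetry each firm produces the same amount; substituting Σ_{j≠i} q_j = 3q_i yields q_i = 239/10.
Total output Q = 239/10 + 239/10 + 239/10 + 239/10 = 478/5.

95.60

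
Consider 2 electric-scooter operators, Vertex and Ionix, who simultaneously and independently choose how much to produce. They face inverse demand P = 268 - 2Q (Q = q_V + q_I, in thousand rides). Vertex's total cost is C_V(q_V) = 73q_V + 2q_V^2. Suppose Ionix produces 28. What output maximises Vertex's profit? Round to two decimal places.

17.38

With the rival's output fixed at 28, Vertex's profit is π_V = (268 - 2·28 - 2q_V)q_V - (73q_V + 2q_V²) = (212 - 2q_V)q_V - (73q_V + 2q_V²).
∂π_V/∂q_V = 139 - 8q_V = 0, so q_V = 139/8.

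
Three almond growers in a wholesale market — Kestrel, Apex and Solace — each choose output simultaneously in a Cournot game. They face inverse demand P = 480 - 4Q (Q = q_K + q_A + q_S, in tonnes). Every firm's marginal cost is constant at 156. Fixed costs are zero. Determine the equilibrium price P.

Each firm earns π_i = (480 - 4Q)q_i - 156q_i.
Setting ∂π_i/∂q_i = 0 with rivals' quantities fixed: 324 - 8q_i - 4·Σ_{j≠i} q_j = 0.
With identical firms every q_j equals q_i, so Σ_{j≠i} q_j = 2q_i and 324 = 16q_i, giving q_i = 81/4.
Total output Q = 243/4, so price P = 480 - 4·(243/4) = 237.

237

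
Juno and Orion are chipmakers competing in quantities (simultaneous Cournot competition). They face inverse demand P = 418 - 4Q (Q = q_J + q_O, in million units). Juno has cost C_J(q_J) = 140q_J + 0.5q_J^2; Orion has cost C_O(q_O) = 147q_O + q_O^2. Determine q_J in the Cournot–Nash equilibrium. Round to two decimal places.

22.92

Juno's profit: π_J = (418 - 4Q)q_J - (140q_J + (1/2)q_J²). Setting ∂π_J/∂q_J = 0: 278 - 9q_J - 4(q_O) = 0.
Orion's first-order condition: 271 - 10q_O - 4(q_J) = 0.
Rearranging gives the reaction functions q_J = (278 - 4q_O)/9 and q_O = (271 - 4q_J)/10.
Solving the pair: q_J = 848/37, q_O = 1327/74.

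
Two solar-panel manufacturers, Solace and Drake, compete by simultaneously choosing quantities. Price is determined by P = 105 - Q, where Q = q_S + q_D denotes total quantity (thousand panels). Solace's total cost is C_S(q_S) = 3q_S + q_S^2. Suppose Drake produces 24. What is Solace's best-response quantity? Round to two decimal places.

With the rival's output fixed at 24, Solace's profit is π_S = (105 - 24 - q_S)q_S - (3q_S + q_S²) = (81 - q_S)q_S - (3q_S + q_S²).
∂π_S/∂q_S = 78 - 4q_S = 0, so q_S = 39/2.

19.50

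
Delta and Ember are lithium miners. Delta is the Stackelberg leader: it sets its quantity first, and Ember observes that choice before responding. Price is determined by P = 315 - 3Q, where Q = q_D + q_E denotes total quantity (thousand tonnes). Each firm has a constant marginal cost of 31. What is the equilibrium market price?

Solve by backward induction. Given q_D, the follower Ember maximises π_E = (315 - 3q_D - 3q_E)q_E - 31q_E.
Follower FOC: 284 - 3q_D - 6q_E = 0, so q_E(q_D) = (284 - 3q_D)/6.
Delta substitutes q_E(q_D) into its own profit: π_D = q_D(315 - 3q_D - (284 - 3q_D)/2) - 31q_D = (173 - (3/2)q_D)q_D - 31q_D.
Leader FOC: 142 - 3q_D = 0, so q_D = 142/3.
Then q_E = (284 - 3·(142/3))/6 = 71/3.
Total output Q = 71, so price P = 315 - 3·71 = 102.

102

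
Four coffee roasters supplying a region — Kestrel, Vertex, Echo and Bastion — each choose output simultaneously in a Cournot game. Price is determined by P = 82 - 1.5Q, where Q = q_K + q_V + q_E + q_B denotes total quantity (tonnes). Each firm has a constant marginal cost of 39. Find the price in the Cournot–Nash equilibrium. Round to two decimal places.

47.60

Each firm earns π_i = (82 - 1.5Q)q_i - 39q_i.
Setting ∂π_i/∂q_i = 0 with rivals' quantities fixed: 43 - 3q_i - (3/2)·Σ_{j≠i} q_j = 0.
With identical firms every q_j equals q_i, so Σ_{j≠i} q_j = 3q_i and 43 = (15/2)q_i, giving q_i = 86/15.
Total output Q = 344/15, so price P = 82 - (3/2)·(344/15) = 238/5.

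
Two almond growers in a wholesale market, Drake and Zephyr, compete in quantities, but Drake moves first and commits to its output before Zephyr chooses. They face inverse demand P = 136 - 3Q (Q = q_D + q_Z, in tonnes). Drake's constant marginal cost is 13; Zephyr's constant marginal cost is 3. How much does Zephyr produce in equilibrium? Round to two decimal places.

12.75

The follower Zephyr best-responds to any q_D: π_Z = (136 - 3Q)q_Z - 3q_Z.
Setting the follower's marginal profit to zero, 133 - 3q_D - 6q_Z = 0, i.e. q_Z = (133 - 3q_D)/6.
The leader anticipates this reaction. Substituting into P = 136 - 3Q gives P = 139/2 - (3/2)q_D, so π_D = (139/2 - (3/2)q_D)q_D - 13q_D.
Leader FOC: 113/2 - 3q_D = 0, so q_D = 113/6.
Then q_Z = (133 - 3·(113/6))/6 = 51/4.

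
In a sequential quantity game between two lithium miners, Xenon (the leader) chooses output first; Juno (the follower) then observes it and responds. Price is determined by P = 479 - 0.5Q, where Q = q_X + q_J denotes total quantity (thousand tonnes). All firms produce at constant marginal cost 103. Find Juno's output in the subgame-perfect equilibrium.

The follower Juno best-responds to any q_X: π_J = (479 - 0.5Q)q_J - 103q_J.
∂π_J/∂q_J = 376 - (1/2)q_X - q_J = 0 gives the reaction function q_J = (376 - (1/2)q_X).
The leader anticipates this reaction. Substituting into P = 479 - 0.5Q gives P = 291 - (1/4)q_X, so π_X = (291 - (1/4)q_X)q_X - 103q_X.
Leader FOC: 188 - (1/2)q_X = 0, so q_X = 376.
Then q_J = (376 - (1/2)·376) = 188.

188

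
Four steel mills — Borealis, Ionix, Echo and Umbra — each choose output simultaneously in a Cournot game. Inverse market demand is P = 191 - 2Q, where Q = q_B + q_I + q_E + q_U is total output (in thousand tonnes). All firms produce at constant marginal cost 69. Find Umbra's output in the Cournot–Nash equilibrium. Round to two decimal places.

12.20

Each firm earns π_i = (191 - 2Q)q_i - 69q_i.
Setting ∂π_i/∂q_i = 0 with rivals' quantities fixed: 122 - 4q_i - 2·Σ_{j≠i} q_j = 0.
By symmetry each firm produces the same amount; substituting Σ_{j≠i} q_j = 3q_i yields q_i = 122/10 = 61/5.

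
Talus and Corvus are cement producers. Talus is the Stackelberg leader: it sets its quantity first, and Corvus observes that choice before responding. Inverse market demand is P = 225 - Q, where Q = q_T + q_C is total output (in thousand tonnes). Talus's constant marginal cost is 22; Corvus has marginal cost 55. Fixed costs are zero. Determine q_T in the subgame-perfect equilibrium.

Solve by backward induction. Given q_T, the follower Corvus maximises π_C = (225 - q_T - q_C)q_C - 55q_C.
∂π_C/∂q_C = 170 - q_T - 2q_C = 0 gives the reaction function q_C = (170 - q_T)/2.
The leader anticipates this reaction. Substituting into P = 225 - Q gives P = 140 - (1/2)q_T, so π_T = (140 - (1/2)q_T)q_T - 22q_T.
Leader FOC: 118 - q_T = 0, so q_T = 118.
Then q_C = (170 - 118)/2 = 26.

118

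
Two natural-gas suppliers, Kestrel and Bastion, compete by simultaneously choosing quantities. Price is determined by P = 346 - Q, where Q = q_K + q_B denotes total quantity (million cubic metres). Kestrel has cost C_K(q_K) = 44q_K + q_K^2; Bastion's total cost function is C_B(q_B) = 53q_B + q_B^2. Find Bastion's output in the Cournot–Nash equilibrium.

Kestrel's profit: π_K = (346 - Q)q_K - (44q_K + q_K²). Setting ∂π_K/∂q_K = 0: 302 - 4q_K - (q_B) = 0.
Bastion's first-order condition: 293 - 4q_B - (q_K) = 0.
Best responses: q_K = (302 - q_B)/4, q_B = (293 - q_K)/4.
Substituting one into the other gives q_K = 61 and q_B = 58.

58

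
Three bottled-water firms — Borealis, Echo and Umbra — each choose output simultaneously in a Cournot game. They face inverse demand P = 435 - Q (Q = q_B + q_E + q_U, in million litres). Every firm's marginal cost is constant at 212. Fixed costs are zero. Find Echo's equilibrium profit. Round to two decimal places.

A representative firm's profit is π_i = q_i(435 - Q) - 212q_i.
First-order condition (treating rivals' output as given): 223 - 2q_i - Σ_{j≠i} q_j = 0.
By symmetry each firm produces the same amount; substituting Σ_{j≠i} q_j = 2q_i yields q_i = 223/4.
Price P = 435 - 669/4 = 1071/4.
Echo's profit: (1071/4 - 212)·(223/4) = 3108.0625.

3108.06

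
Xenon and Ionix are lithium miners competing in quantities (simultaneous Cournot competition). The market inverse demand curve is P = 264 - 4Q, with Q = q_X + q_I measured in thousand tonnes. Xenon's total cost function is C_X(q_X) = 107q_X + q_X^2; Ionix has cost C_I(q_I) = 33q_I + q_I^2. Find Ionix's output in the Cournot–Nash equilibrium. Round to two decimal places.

Xenon's profit: π_X = (264 - 4Q)q_X - (107q_X + q_X²). Setting ∂π_X/∂q_X = 0: 157 - 10q_X - 4(q_I) = 0.
Ionix's profit: π_I = (264 - 4Q)q_I - (33q_I + q_I²). Setting ∂π_I/∂q_I = 0: 231 - 10q_I - 4(q_X) = 0.
Rearranging gives the reaction functions q_X = (157 - 4q_I)/10 and q_I = (231 - 4q_X)/10.
Substituting one into the other gives q_X = 323/42 and q_I = 841/42.

20.02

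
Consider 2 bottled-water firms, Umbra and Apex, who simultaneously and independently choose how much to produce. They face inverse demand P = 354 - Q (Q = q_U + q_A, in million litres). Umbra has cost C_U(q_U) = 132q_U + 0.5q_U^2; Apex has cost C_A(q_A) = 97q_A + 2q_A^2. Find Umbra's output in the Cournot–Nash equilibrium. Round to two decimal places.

Umbra's profit: π_U = (354 - Q)q_U - (132q_U + (1/2)q_U²). Setting ∂π_U/∂q_U = 0: 222 - 3q_U - (q_A) = 0.
Apex's first-order condition: 257 - 6q_A - (q_U) = 0.
Rearranging gives the reaction functions q_U = (222 - q_A)/3 and q_A = (257 - q_U)/6.
Substituting one into the other gives q_U = 1075/17 and q_A = 549/17.

63.24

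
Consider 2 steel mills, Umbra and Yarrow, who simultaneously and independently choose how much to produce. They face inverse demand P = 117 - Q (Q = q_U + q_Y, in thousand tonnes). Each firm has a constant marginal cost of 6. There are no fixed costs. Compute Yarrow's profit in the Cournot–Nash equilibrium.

A representative firm's profit is π_i = q_i(117 - Q) - 6q_i.
First-order condition (treating rivals' output as given): 111 - 2q_i - q_j = 0.
With identical firms every q_j equals q_i, so q_j = q_i and 111 = 3q_i, giving q_i = 37.
Price P = 117 - 74 = 43.
Yarrow's profit: (43 - 6)·37 = 1369.

1369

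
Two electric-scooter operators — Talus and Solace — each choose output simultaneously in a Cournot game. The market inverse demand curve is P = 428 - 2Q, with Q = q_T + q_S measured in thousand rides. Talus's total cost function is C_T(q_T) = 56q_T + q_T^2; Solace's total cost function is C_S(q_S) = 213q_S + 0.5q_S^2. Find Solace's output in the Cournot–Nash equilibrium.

Talus's profit: π_T = (428 - 2Q)q_T - (56q_T + q_T²). Setting ∂π_T/∂q_T = 0: 372 - 6q_T - 2(q_S) = 0.
Solace's profit: π_S = (428 - 2Q)q_S - (213q_S + (1/2)q_S²). Setting ∂π_S/∂q_S = 0: 215 - 5q_S - 2(q_T) = 0.
So q_T = (372 - 2q_S)/6 and q_S = (215 - 2q_T)/5.
Solving the pair: q_T = 55, q_S = 21.

21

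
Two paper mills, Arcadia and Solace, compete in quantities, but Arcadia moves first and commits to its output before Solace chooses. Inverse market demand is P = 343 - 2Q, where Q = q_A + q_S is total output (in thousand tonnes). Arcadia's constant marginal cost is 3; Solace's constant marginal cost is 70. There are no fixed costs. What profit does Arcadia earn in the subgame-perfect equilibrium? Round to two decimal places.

Solve by backward induction. Given q_A, the follower Solace maximises π_S = (343 - 2q_A - 2q_S)q_S - 70q_S.
Follower FOC: 273 - 2q_A - 4q_S = 0, so q_S(q_A) = (273 - 2q_A)/4.
The leader anticipates this reaction. Substituting into P = 343 - 2Q gives P = 413/2 - q_A, so π_A = (413/2 - q_A)q_A - 3q_A.
Leader FOC: 407/2 - 2q_A = 0, so q_A = 407/4.
Then q_S = (273 - 2·(407/4))/4 = 139/8.
Price P = 343 - 2·(953/8) = 419/4.
Arcadia's profit: (419/4 - 3)·(407/4) = 10353.0625.

10353.06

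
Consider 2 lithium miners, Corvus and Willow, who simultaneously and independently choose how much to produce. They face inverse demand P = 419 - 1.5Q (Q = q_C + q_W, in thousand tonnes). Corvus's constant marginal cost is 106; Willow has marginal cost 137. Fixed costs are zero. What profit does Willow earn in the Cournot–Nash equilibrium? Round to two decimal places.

Corvus's profit: π_C = (419 - 1.5Q)q_C - (106q_C). Setting ∂π_C/∂q_C = 0: 313 - 3q_C - (3/2)(q_W) = 0.
Willow's profit: π_W = (419 - 1.5Q)q_W - (137q_W). Setting ∂π_W/∂q_W = 0: 282 - 3q_W - (3/2)(q_C) = 0.
Rearranging gives the reaction functions q_C = (313 - (3/2)q_W)/3 and q_W = (282 - (3/2)q_C)/3.
Solving the pair: q_C = 688/9, q_W = 502/9.
Price P = 419 - (3/2)·(1190/9) = 662/3.
Willow's profit: (662/3 - 137)·(502/9) = 4666.7407.

4666.74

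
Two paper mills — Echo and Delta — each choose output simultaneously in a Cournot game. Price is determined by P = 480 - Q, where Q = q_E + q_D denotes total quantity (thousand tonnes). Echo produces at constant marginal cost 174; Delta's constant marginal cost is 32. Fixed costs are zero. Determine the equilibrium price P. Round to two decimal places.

228.67

Echo's profit: π_E = (480 - Q)q_E - (174q_E). Setting ∂π_E/∂q_E = 0: 306 - 2q_E - (q_D) = 0.
Delta's first-order condition: 448 - 2q_D - (q_E) = 0.
Best responses: q_E = (306 - q_D)/2, q_D = (448 - q_E)/2.
Solving the pair: q_E = 164/3, q_D = 590/3.
Total output Q = 754/3, so price P = 480 - 754/3 = 686/3.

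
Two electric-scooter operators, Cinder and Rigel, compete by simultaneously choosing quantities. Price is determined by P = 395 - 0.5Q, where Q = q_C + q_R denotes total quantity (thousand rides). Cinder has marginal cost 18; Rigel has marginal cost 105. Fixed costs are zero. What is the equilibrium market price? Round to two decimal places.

172.67

Cinder's profit: π_C = (395 - 0.5Q)q_C - (18q_C). Setting ∂π_C/∂q_C = 0: 377 - q_C - (1/2)(q_R) = 0.
Rigel's profit: π_R = (395 - 0.5Q)q_R - (105q_R). Setting ∂π_R/∂q_R = 0: 290 - q_R - (1/2)(q_C) = 0.
So q_C = (377 - (1/2)q_R) and q_R = (290 - (1/2)q_C).
Solving the pair: q_C = 928/3, q_R = 406/3.
Total output Q = 1334/3, so price P = 395 - (1/2)·(1334/3) = 518/3.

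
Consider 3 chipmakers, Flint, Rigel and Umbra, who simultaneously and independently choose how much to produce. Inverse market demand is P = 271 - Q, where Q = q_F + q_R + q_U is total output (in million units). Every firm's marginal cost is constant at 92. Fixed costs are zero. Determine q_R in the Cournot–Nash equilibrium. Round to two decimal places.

44.75

A representative firm's profit is π_i = q_i(271 - Q) - 92q_i.
First-order condition (treating rivals' output as given): 179 - 2q_i - Σ_{j≠i} q_j = 0.
By symmetry each firm produces the same amount; substituting Σ_{j≠i} q_j = 2q_i yields q_i = 179/4.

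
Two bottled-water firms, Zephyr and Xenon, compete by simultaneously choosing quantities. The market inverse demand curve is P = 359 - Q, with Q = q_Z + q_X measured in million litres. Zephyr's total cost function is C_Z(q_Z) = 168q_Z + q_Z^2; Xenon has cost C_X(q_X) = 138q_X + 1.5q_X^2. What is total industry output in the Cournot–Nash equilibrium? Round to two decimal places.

Zephyr's profit: π_Z = (359 - Q)q_Z - (168q_Z + q_Z²). Setting ∂π_Z/∂q_Z = 0: 191 - 4q_Z - (q_X) = 0.
Xenon's first-order condition: 221 - 5q_X - (q_Z) = 0.
Best responses: q_Z = (191 - q_X)/4, q_X = (221 - q_Z)/5.
Solving the pair: q_Z = 734/19, q_X = 693/19.
Total output Q = 734/19 + 693/19 = 1427/19.

75.11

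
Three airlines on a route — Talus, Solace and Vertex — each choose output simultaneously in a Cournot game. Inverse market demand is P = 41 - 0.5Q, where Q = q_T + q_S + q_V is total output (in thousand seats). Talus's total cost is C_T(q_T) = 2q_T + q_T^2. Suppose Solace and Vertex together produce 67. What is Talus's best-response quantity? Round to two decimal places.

1.83

With rivals' combined output fixed at 67, Talus's profit is π_T = (41 - (1/2)·67 - (1/2)q_T)q_T - (2q_T + q_T²) = (15/2 - (1/2)q_T)q_T - (2q_T + q_T²).
∂π_T/∂q_T = 11/2 - 3q_T = 0, so q_T = 11/6.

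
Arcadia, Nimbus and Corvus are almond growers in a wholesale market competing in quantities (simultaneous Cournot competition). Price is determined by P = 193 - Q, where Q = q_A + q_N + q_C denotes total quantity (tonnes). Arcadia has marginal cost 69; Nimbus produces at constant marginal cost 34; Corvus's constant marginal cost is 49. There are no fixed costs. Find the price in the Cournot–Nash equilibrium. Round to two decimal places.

86.25

Arcadia's profit: π_A = (193 - Q)q_A - (69q_A). Setting ∂π_A/∂q_A = 0: 124 - 2q_A - (q_N + q_C) = 0.
Nimbus's first-order condition: 159 - 2q_N - (q_A + q_C) = 0.
Corvus's profit: π_C = (193 - Q)q_C - (49q_C). Setting ∂π_C/∂q_C = 0: 144 - 2q_C - (q_A + q_N) = 0.
Adding the 3 first-order conditions: 427 − 4Q = 0, so Q = 427/4.
Back-substituting: q_A = (124 − 427/4) = 69/4, q_N = (159 − 427/4) = 209/4, q_C = (144 − 427/4) = 149/4.
Total output Q = 427/4, so price P = 193 - 427/4 = 345/4.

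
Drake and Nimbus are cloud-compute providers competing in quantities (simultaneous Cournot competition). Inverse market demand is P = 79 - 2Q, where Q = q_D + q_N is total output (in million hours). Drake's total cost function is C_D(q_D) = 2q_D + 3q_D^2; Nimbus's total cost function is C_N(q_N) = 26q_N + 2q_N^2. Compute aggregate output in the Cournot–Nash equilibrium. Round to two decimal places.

11.66

Drake's profit: π_D = (79 - 2Q)q_D - (2q_D + 3q_D²). Setting ∂π_D/∂q_D = 0: 77 - 10q_D - 2(q_N) = 0.
Nimbus's first-order condition: 53 - 8q_N - 2(q_D) = 0.
Rearranging gives the reaction functions q_D = (77 - 2q_N)/10 and q_N = (53 - 2q_D)/8.
Solving the pair: q_D = 255/38, q_N = 94/19.
Total output Q = 255/38 + 94/19 = 443/38.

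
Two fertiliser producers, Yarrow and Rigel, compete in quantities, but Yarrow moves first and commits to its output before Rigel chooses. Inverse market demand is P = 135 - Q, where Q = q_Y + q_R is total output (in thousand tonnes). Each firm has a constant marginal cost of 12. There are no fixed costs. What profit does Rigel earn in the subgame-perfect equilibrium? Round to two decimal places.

945.56

Solve by backward induction. Given q_Y, the follower Rigel maximises π_R = (135 - q_Y - q_R)q_R - 12q_R.
Setting the follower's marginal profit to zero, 123 - q_Y - 2q_R = 0, i.e. q_R = (123 - q_Y)/2.
The leader anticipates this reaction. Substituting into P = 135 - Q gives P = 147/2 - (1/2)q_Y, so π_Y = (147/2 - (1/2)q_Y)q_Y - 12q_Y.
Maximising: ∂π_Y/∂q_Y = 123/2 - q_Y = 0, giving q_Y = 123/2.
Then q_R = (123 - 123/2)/2 = 123/4.
Price P = 135 - 369/4 = 171/4.
Rigel's profit: (171/4 - 12)·(123/4) = 945.5625.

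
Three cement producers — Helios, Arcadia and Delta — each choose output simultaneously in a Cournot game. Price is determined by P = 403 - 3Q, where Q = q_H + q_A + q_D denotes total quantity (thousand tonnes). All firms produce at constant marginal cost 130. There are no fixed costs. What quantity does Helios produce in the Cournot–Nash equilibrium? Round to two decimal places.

A representative firm's profit is π_i = q_i(403 - 3Q) - 130q_i.
First-order condition (treating rivals' output as given): 273 - 6q_i - 3·Σ_{j≠i} q_j = 0.
By symmetry each firm produces the same amount; substituting Σ_{j≠i} q_j = 2q_i yields q_i = 273/12 = 91/4.

22.75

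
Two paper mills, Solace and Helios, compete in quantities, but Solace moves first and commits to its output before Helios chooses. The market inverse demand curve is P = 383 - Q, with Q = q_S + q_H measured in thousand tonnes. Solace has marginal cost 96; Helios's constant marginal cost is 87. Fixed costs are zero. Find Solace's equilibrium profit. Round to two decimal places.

9660.50

The follower Helios best-responds to any q_S: π_H = (383 - Q)q_H - 87q_H.
∂π_H/∂q_H = 296 - q_S - 2q_H = 0 gives the reaction function q_H = (296 - q_S)/2.
Solace substitutes q_H(q_S) into its own profit: π_S = q_S(383 - q_S - (296 - q_S)/2) - 96q_S = (235 - (1/2)q_S)q_S - 96q_S.
Leader FOC: 139 - q_S = 0, so q_S = 139.
Then q_H = (296 - 139)/2 = 157/2.
Price P = 383 - 435/2 = 331/2.
Solace's profit: (331/2 - 96)·139 = 9660.5000.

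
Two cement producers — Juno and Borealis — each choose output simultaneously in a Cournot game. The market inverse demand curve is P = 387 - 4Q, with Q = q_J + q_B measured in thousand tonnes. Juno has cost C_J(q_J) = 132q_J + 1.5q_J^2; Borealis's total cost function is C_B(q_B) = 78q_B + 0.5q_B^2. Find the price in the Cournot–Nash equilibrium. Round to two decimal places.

Juno's profit: π_J = (387 - 4Q)q_J - (132q_J + (3/2)q_J²). Setting ∂π_J/∂q_J = 0: 255 - 11q_J - 4(q_B) = 0.
Borealis's profit: π_B = (387 - 4Q)q_B - (78q_B + (1/2)q_B²). Setting ∂π_B/∂q_B = 0: 309 - 9q_B - 4(q_J) = 0.
So q_J = (255 - 4q_B)/11 and q_B = (309 - 4q_J)/9.
Substituting one into the other gives q_J = 1059/83 and q_B = 28.6627.
Total output Q = 41.4217, so price P = 387 - 4·41.4217 = 221.3133.

221.31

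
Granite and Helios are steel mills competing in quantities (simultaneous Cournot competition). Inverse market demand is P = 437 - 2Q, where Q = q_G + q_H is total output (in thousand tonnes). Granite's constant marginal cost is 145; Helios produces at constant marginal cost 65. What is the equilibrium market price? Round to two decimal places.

Granite's profit: π_G = (437 - 2Q)q_G - (145q_G). Setting ∂π_G/∂q_G = 0: 292 - 4q_G - 2(q_H) = 0.
Helios's profit: π_H = (437 - 2Q)q_H - (65q_H). Setting ∂π_H/∂q_H = 0: 372 - 4q_H - 2(q_G) = 0.
So q_G = (292 - 2q_H)/4 and q_H = (372 - 2q_G)/4.
Solving the pair: q_G = 106/3, q_H = 226/3.
Total output Q = 332/3, so price P = 437 - 2·(332/3) = 647/3.

215.67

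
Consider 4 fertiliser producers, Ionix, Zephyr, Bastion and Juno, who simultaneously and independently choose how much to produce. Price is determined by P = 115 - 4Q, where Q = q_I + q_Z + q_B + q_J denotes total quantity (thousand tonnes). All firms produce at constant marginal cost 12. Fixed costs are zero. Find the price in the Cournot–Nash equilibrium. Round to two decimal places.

32.60

Each firm earns π_i = (115 - 4Q)q_i - 12q_i.
First-order condition (treating rivals' output as given): 103 - 8q_i - 4·Σ_{j≠i} q_j = 0.
By symmetry each firm produces the same amount; substituting Σ_{j≠i} q_j = 3q_i yields q_i = 103/20.
Total output Q = 103/5, so price P = 115 - 4·(103/5) = 163/5.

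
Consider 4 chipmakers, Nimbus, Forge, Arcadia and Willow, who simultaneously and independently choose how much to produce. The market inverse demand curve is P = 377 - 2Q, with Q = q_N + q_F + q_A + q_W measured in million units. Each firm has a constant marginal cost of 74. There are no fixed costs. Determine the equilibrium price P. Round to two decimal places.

Each firm earns π_i = (377 - 2Q)q_i - 74q_i.
First-order condition (treating rivals' output as given): 303 - 4q_i - 2·Σ_{j≠i} q_j = 0.
With identical firms every q_j equals q_i, so Σ_{j≠i} q_j = 3q_i and 303 = 10q_i, giving q_i = 303/10.
Total output Q = 606/5, so price P = 377 - 2·(606/5) = 673/5.

134.60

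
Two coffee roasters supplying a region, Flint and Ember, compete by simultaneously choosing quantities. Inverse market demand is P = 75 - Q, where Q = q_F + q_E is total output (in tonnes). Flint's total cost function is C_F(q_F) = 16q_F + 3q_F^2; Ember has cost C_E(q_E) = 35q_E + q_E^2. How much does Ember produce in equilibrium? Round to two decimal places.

Flint's profit: π_F = (75 - Q)q_F - (16q_F + 3q_F²). Setting ∂π_F/∂q_F = 0: 59 - 8q_F - (q_E) = 0.
Ember's profit: π_E = (75 - Q)q_E - (35q_E + q_E²). Setting ∂π_E/∂q_E = 0: 40 - 4q_E - (q_F) = 0.
Rearranging gives the reaction functions q_F = (59 - q_E)/8 and q_E = (40 - q_F)/4.
Solving the pair: q_F = 196/31, q_E = 261/31.

8.42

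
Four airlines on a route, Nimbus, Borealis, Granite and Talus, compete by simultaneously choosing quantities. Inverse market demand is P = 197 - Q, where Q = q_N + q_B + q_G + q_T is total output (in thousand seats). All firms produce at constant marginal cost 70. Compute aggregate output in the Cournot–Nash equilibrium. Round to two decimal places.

101.60

A representative firm's profit is π_i = q_i(197 - Q) - 70q_i.
Setting ∂π_i/∂q_i = 0 with rivals' quantities fixed: 127 - 2q_i - Σ_{j≠i} q_j = 0.
With identical firms every q_j equals q_i, so Σ_{j≠i} q_j = 3q_i and 127 = 5q_i, giving q_i = 127/5.
Total output Q = 127/5 + 127/5 + 127/5 + 127/5 = 508/5.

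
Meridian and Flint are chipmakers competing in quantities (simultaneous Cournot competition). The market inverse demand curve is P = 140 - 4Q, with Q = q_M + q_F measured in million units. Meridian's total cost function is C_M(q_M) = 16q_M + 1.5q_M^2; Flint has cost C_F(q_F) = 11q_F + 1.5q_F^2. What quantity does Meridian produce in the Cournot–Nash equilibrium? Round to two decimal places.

Meridian's profit: π_M = (140 - 4Q)q_M - (16q_M + (3/2)q_M²). Setting ∂π_M/∂q_M = 0: 124 - 11q_M - 4(q_F) = 0.
Flint's first-order condition: 129 - 11q_F - 4(q_M) = 0.
So q_M = (124 - 4q_F)/11 and q_F = (129 - 4q_M)/11.
Substituting one into the other gives q_M = 848/105 and q_F = 923/105.

8.08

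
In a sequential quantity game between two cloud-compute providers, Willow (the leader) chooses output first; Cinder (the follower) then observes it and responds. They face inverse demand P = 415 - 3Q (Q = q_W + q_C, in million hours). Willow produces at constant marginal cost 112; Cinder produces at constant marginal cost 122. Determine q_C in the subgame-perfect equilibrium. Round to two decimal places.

22.75

The follower Cinder best-responds to any q_W: π_C = (415 - 3Q)q_C - 122q_C.
Setting the follower's marginal profit to zero, 293 - 3q_W - 6q_C = 0, i.e. q_C = (293 - 3q_W)/6.
The leader anticipates this reaction. Substituting into P = 415 - 3Q gives P = 537/2 - (3/2)q_W, so π_W = (537/2 - (3/2)q_W)q_W - 112q_W.
The leader's first-order condition 313/2 - 3q_W = 0 yields q_W = 313/6.
Then q_C = (293 - 3·(313/6))/6 = 91/4.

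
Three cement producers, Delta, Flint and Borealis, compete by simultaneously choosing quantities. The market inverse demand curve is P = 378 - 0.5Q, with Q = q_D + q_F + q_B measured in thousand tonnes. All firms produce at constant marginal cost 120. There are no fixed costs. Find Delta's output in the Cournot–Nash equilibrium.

129

A representative firm's profit is π_i = q_i(378 - 0.5Q) - 120q_i.
Setting ∂π_i/∂q_i = 0 with rivals' quantities fixed: 258 - q_i - (1/2)·Σ_{j≠i} q_j = 0.
By symmetry each firm produces the same amount; substituting Σ_{j≠i} q_j = 2q_i yields q_i = 258/2 = 129.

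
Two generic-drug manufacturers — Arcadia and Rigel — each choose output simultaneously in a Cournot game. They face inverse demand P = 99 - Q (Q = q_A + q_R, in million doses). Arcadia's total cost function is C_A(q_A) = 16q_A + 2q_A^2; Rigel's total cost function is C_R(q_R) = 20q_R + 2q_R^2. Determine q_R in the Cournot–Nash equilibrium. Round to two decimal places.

Arcadia's profit: π_A = (99 - Q)q_A - (16q_A + 2q_A²). Setting ∂π_A/∂q_A = 0: 83 - 6q_A - (q_R) = 0.
Rigel's profit: π_R = (99 - Q)q_R - (20q_R + 2q_R²). Setting ∂π_R/∂q_R = 0: 79 - 6q_R - (q_A) = 0.
So q_A = (83 - q_R)/6 and q_R = (79 - q_A)/6.
Substituting one into the other gives q_A = 419/35 and q_R = 391/35.

11.17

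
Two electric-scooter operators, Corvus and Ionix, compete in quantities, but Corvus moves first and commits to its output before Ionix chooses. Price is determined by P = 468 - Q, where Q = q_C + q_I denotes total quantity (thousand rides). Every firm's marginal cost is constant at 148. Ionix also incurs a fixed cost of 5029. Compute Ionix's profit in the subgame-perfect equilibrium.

1371

The follower Ionix best-responds to any q_C: π_I = (468 - Q)q_I - 148q_I.
∂π_I/∂q_I = 320 - q_C - 2q_I = 0 gives the reaction function q_I = (320 - q_C)/2.
Corvus substitutes q_I(q_C) into its own profit: π_C = q_C(468 - q_C - (320 - q_C)/2) - 148q_C = (308 - (1/2)q_C)q_C - 148q_C.
The leader's first-order condition 160 - q_C = 0 yields q_C = 160.
Then q_I = (320 - 160)/2 = 80.
Price P = 468 - 240 = 228.
Ionix's profit: (228 - 148)·80 - 5029 = 1371.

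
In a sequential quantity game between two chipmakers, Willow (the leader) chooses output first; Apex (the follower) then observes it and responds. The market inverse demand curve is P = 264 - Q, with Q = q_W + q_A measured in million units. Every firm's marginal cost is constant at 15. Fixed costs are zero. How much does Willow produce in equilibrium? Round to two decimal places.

Solve by backward induction. Given q_W, the follower Apex maximises π_A = (264 - q_W - q_A)q_A - 15q_A.
Setting the follower's marginal profit to zero, 249 - q_W - 2q_A = 0, i.e. q_A = (249 - q_W)/2.
Willow substitutes q_A(q_W) into its own profit: π_W = q_W(264 - q_W - (249 - q_W)/2) - 15q_W = (279/2 - (1/2)q_W)q_W - 15q_W.
Maximising: ∂π_W/∂q_W = 249/2 - q_W = 0, giving q_W = 249/2.
Then q_A = (249 - 249/2)/2 = 249/4.

124.50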